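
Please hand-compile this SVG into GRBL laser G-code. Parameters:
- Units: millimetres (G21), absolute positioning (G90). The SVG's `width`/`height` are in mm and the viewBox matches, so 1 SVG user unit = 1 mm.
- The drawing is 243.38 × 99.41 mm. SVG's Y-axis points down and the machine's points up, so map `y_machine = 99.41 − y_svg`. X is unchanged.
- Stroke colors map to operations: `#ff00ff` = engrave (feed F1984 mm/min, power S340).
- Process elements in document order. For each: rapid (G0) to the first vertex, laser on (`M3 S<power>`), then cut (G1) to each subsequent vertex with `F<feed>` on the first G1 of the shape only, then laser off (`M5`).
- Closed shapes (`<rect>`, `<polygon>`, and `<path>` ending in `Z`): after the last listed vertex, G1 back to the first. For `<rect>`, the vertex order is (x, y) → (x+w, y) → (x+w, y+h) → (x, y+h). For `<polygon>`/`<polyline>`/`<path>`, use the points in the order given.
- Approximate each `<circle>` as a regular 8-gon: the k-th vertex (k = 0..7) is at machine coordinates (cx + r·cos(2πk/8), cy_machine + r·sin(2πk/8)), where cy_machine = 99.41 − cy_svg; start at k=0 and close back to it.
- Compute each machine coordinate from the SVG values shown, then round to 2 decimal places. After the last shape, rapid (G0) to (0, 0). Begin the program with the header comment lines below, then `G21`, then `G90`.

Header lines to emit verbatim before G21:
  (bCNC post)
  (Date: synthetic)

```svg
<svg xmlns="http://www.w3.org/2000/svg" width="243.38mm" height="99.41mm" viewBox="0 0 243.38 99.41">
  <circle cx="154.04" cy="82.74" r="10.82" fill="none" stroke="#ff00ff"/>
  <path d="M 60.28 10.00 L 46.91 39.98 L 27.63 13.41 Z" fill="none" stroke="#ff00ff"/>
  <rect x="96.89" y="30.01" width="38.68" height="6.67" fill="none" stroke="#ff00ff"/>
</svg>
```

(bCNC post)
(Date: synthetic)
G21
G90
G0 X164.86 Y16.67
M3 S340
G1 X161.69 Y24.32 F1984
G1 X154.04 Y27.49
G1 X146.39 Y24.32
G1 X143.22 Y16.67
G1 X146.39 Y9.02
G1 X154.04 Y5.85
G1 X161.69 Y9.02
G1 X164.86 Y16.67
M5
G0 X60.28 Y89.41
M3 S340
G1 X46.91 Y59.43 F1984
G1 X27.63 Y86.00
G1 X60.28 Y89.41
M5
G0 X96.89 Y69.40
M3 S340
G1 X135.57 Y69.40 F1984
G1 X135.57 Y62.73
G1 X96.89 Y62.73
G1 X96.89 Y69.40
M5
G0 X0.00 Y0.00

1 u = 1 mm; y_m = 99.41 − y.

[1] `<circle>` circle, #ff00ff→engrave S340 F1984: (164.86,16.67) → (161.69,24.32) → (154.04,27.49) → (146.39,24.32) → (143.22,16.67) → (146.39,9.02) → (154.04,5.85) → (161.69,9.02) → (164.86,16.67) (closed)

[2] `<path>` regular polygon, #ff00ff→engrave S340 F1984: (60.28,89.41) → (46.91,59.43) → (27.63,86.00) → (60.28,89.41) (closed)

[3] `<rect>` rectangle, #ff00ff→engrave S340 F1984: (96.89,69.40) → (135.57,69.40) → (135.57,62.73) → (96.89,62.73) → (96.89,69.40) (closed)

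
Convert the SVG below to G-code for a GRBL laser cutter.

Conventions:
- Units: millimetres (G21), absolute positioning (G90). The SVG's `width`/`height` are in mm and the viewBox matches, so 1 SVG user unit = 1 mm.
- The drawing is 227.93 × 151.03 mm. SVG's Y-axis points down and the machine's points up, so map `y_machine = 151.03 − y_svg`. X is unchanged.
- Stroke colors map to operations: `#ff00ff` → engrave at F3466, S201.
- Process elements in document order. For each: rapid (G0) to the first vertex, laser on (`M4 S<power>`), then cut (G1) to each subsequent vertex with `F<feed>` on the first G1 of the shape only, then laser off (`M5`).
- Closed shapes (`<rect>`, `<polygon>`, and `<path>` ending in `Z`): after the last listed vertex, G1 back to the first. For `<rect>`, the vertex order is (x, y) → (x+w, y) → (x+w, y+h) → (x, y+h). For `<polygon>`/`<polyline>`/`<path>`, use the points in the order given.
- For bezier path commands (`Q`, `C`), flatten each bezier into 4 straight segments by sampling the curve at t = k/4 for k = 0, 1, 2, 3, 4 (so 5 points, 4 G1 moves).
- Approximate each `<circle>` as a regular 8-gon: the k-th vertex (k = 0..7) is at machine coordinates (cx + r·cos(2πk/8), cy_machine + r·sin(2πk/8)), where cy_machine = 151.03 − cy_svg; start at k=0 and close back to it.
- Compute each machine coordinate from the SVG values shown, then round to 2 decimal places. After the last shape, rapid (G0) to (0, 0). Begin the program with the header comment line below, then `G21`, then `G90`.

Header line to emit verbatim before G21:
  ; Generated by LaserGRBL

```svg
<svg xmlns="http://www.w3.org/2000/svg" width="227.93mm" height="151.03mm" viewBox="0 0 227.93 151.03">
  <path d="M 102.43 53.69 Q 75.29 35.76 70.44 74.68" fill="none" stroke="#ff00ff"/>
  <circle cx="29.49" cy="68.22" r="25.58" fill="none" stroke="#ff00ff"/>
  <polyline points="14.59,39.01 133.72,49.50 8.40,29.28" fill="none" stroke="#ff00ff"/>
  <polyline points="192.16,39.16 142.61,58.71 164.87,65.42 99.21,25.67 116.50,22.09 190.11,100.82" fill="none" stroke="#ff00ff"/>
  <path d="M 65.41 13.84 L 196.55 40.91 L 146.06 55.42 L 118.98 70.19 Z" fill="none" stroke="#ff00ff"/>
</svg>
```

; Generated by LaserGRBL
G21
G90
G0 X102.43 Y97.34
M4 S201
G1 X90.25 Y102.75 F3466
G1 X80.86 Y101.06
G1 X74.26 Y92.26
G1 X70.44 Y76.35
M5
G0 X55.07 Y82.81
M4 S201
G1 X47.58 Y100.90 F3466
G1 X29.49 Y108.39
G1 X11.40 Y100.90
G1 X3.91 Y82.81
G1 X11.40 Y64.72
G1 X29.49 Y57.23
G1 X47.58 Y64.72
G1 X55.07 Y82.81
M5
G0 X14.59 Y112.02
M4 S201
G1 X133.72 Y101.53 F3466
G1 X8.40 Y121.75
M5
G0 X192.16 Y111.87
M4 S201
G1 X142.61 Y92.32 F3466
G1 X164.87 Y85.61
G1 X99.21 Y125.36
G1 X116.50 Y128.94
G1 X190.11 Y50.21
M5
G0 X65.41 Y137.19
M4 S201
G1 X196.55 Y110.12 F3466
G1 X146.06 Y95.61
G1 X118.98 Y80.84
G1 X65.41 Y137.19
M5
G0 X0.00 Y0.00

viewBox `0 0 227.93 151.03` with mm width/height → 1 unit = 1 mm. Flip: y_m = 151.03 − y_svg.

**Shape 1** — `<path>` quadratic bezier, stroke `#ff00ff` → engrave (S201, F3466). Control points (SVG): P0=(102.43,53.69), P1=(75.29,35.76), P2=(70.44,74.68); sampled at t=k/4. Machine vertices: (102.43,97.34) → (90.25,102.75) → (80.86,101.06) → (74.26,92.26) → (70.44,76.35). Open path.

**Shape 2** — `<circle>` circle, stroke `#ff00ff` → engrave (S201, F3466). Machine vertices: (55.07,82.81) → (47.58,100.90) → (29.49,108.39) → (11.40,100.90) → (3.91,82.81) → (11.40,64.72) → (29.49,57.23) → (47.58,64.72) → (55.07,82.81). Closed: final G1 returns to the first vertex.

**Shape 3** — `<polyline>` open polyline, stroke `#ff00ff` → engrave (S201, F3466). Machine vertices: (14.59,112.02) → (133.72,101.53) → (8.40,121.75). Open path.

**Shape 4** — `<polyline>` open polyline, stroke `#ff00ff` → engrave (S201, F3466). Machine vertices: (192.16,111.87) → (142.61,92.32) → (164.87,85.61) → (99.21,125.36) → (116.50,128.94) → (190.11,50.21). Open path.

**Shape 5** — `<path>` closed polygon, stroke `#ff00ff` → engrave (S201, F3466). Machine vertices: (65.41,137.19) → (196.55,110.12) → (146.06,95.61) → (118.98,80.84) → (65.41,137.19). Closed: final G1 returns to the first vertex.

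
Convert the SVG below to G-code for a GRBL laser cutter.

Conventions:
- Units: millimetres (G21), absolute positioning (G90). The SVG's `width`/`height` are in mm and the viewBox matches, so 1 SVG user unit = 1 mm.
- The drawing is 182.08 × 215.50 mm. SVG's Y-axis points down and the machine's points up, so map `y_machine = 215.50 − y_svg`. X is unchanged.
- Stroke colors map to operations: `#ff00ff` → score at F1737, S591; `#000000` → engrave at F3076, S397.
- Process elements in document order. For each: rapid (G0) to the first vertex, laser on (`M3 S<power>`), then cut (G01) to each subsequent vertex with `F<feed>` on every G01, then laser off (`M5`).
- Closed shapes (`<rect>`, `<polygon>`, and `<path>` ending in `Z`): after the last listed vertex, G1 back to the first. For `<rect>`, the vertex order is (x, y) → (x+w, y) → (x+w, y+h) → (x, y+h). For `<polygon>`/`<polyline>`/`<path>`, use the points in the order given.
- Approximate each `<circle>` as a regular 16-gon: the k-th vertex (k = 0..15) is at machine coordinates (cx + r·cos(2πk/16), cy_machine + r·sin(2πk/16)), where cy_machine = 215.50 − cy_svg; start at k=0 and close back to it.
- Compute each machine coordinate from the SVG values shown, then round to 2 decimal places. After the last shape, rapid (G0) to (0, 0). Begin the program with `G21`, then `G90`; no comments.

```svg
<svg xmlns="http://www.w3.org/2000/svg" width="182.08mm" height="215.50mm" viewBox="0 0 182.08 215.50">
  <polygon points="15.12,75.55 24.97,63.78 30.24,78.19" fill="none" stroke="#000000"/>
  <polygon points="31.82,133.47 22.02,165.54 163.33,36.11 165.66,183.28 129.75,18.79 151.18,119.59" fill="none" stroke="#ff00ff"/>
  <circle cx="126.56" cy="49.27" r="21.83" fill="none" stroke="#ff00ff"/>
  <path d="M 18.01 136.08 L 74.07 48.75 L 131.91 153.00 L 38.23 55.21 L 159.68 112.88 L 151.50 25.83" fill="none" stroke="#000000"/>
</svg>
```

G21
G90
G0 X15.12 Y139.95
M3 S397
G01 X24.97 Y151.72 F3076
G01 X30.24 Y137.31 F3076
G01 X15.12 Y139.95 F3076
M5
G0 X31.82 Y82.03
M3 S591
G01 X22.02 Y49.96 F1737
G01 X163.33 Y179.39 F1737
G01 X165.66 Y32.22 F1737
G01 X129.75 Y196.71 F1737
G01 X151.18 Y95.91 F1737
G01 X31.82 Y82.03 F1737
M5
G0 X148.39 Y166.23
M3 S591
G01 X146.73 Y174.58 F1737
G01 X142.00 Y181.67 F1737
G01 X134.91 Y186.40 F1737
G01 X126.56 Y188.06 F1737
G01 X118.21 Y186.40 F1737
G01 X111.12 Y181.67 F1737
G01 X106.39 Y174.58 F1737
G01 X104.73 Y166.23 F1737
G01 X106.39 Y157.88 F1737
G01 X111.12 Y150.79 F1737
G01 X118.21 Y146.06 F1737
G01 X126.56 Y144.40 F1737
G01 X134.91 Y146.06 F1737
G01 X142.00 Y150.79 F1737
G01 X146.73 Y157.88 F1737
G01 X148.39 Y166.23 F1737
M5
G0 X18.01 Y79.42
M3 S397
G01 X74.07 Y166.75 F3076
G01 X131.91 Y62.50 F3076
G01 X38.23 Y160.29 F3076
G01 X159.68 Y102.62 F3076
G01 X151.50 Y189.67 F3076
M5
G0 X0.00 Y0.00

Since the viewBox matches the mm dimensions, user units are millimetres directly. The only transform is the Y-flip y_m = 215.50 − y_svg.

Shape 1 is a regular polygon drawn with `<polygon>`. Its stroke #000000 means engrave at S397, F3076. After flipping Y the toolpath is (15.12,139.95) → (24.97,151.72) → (30.24,137.31) → (15.12,139.95), returning to the start.

Shape 2 is a closed polygon drawn with `<polygon>`. Its stroke #ff00ff means score at S591, F1737. After flipping Y the toolpath is (31.82,82.03) → (22.02,49.96) → (163.33,179.39) → (165.66,32.22) → (129.75,196.71) → (151.18,95.91) → (31.82,82.03), returning to the start.

Shape 3 is a circle drawn with `<circle>`. Its stroke #ff00ff means score at S591, F1737. After flipping Y the toolpath is (148.39,166.23) → (146.73,174.58) → (142.00,181.67) → (134.91,186.40) → (126.56,188.06) → (118.21,186.40) → (111.12,181.67) → (106.39,174.58) → (104.73,166.23) → (106.39,157.88) → (111.12,150.79) → (118.21,146.06) → (126.56,144.40) → (134.91,146.06) → (142.00,150.79) → (146.73,157.88) → (148.39,166.23), returning to the start.

Shape 4 is a open polyline drawn with `<path>`. Its stroke #000000 means engrave at S397, F3076. After flipping Y the toolpath is (18.01,79.42) → (74.07,166.75) → (131.91,62.50) → (38.23,160.29) → (159.68,102.62) → (151.50,189.67).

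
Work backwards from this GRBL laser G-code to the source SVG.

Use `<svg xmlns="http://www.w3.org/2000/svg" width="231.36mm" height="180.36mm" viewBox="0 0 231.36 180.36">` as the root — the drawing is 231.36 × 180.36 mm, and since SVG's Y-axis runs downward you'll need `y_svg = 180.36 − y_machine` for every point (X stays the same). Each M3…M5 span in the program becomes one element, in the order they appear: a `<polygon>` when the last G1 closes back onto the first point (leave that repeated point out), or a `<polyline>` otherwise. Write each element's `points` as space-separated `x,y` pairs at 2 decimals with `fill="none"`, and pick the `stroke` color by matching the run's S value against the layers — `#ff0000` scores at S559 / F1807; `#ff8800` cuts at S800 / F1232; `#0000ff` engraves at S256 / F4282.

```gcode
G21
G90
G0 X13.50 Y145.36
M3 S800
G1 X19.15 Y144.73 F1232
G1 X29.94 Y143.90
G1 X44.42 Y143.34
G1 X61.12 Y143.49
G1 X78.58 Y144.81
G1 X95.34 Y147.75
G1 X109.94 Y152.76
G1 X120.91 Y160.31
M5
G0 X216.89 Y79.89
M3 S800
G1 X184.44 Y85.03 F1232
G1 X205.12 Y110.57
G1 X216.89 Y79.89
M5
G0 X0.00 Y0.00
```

<svg xmlns="http://www.w3.org/2000/svg" width="231.36mm" height="180.36mm" viewBox="0 0 231.36 180.36">
  <polyline points="13.50,35.00 19.15,35.63 29.94,36.46 44.42,37.02 61.12,36.87 78.58,35.55 95.34,32.61 109.94,27.60 120.91,20.05" fill="none" stroke="#ff8800"/>
  <polygon points="216.89,100.47 184.44,95.33 205.12,69.79" fill="none" stroke="#ff8800"/>
</svg>

Each laser-on run becomes one SVG element. Flip Y back into SVG space with y_svg = 180.36 − y_machine. Every run uses S800, so all elements get stroke `#ff8800` (cut).

Run 1: The run is open, so emit a `<polyline>` with points (Y-flipped): 13.50,35.00 19.15,35.63 29.94,36.46 44.42,37.02 61.12,36.87 78.58,35.55 95.34,32.61 109.94,27.60 120.91,20.05.

Run 2: The run returns to its start, so emit a `<polygon>` with points (Y-flipped): 216.89,100.47 184.44,95.33 205.12,69.79.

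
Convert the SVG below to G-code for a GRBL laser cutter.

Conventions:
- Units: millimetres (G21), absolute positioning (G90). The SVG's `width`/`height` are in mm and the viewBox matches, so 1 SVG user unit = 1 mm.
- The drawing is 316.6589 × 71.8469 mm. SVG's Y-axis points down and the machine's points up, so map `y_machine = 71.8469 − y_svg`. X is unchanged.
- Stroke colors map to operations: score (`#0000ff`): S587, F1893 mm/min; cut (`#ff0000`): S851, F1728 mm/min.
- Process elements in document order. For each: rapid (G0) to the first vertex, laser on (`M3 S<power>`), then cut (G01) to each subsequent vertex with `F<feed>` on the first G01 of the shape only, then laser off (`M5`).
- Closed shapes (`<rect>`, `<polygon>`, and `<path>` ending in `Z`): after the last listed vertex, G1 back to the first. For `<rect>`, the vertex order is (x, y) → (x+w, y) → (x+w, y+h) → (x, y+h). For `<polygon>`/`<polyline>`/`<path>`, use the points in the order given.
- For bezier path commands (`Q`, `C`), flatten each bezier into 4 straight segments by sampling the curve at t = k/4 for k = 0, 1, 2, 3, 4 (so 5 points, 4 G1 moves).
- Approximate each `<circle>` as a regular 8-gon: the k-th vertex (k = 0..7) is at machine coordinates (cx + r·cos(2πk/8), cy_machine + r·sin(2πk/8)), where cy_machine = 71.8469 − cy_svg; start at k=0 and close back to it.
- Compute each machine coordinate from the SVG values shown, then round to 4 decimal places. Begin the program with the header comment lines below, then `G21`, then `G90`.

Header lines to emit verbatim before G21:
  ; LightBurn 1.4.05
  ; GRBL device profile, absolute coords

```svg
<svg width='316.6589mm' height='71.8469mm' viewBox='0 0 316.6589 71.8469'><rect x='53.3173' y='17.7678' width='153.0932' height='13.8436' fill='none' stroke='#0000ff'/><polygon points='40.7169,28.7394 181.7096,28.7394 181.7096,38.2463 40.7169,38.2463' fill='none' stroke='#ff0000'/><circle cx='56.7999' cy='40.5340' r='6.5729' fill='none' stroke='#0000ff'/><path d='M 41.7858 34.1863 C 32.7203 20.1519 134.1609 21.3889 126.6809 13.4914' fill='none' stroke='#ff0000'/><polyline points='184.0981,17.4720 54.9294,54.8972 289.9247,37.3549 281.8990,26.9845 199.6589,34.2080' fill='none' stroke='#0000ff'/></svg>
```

; LightBurn 1.4.05
; GRBL device profile, absolute coords
G21
G90
G0 X53.3173 Y54.0791
M3 S587
G01 X206.4105 Y54.0791 F1893
G01 X206.4105 Y40.2355
G01 X53.3173 Y40.2355
G01 X53.3173 Y54.0791
M5
G0 X40.7169 Y43.1075
M3 S851
G01 X181.7096 Y43.1075 F1728
G01 X181.7096 Y33.6006
G01 X40.7169 Y33.6006
G01 X40.7169 Y43.1075
M5
G0 X63.3728 Y31.3129
M3 S587
G01 X61.4476 Y35.9606 F1893
G01 X56.7999 Y37.8858
G01 X52.1522 Y35.9606
G01 X50.2270 Y31.3129
G01 X52.1522 Y26.6652
G01 X56.7999 Y24.7400
G01 X61.4476 Y26.6652
G01 X63.3728 Y31.3129
M5
G0 X41.7858 Y37.6606
M3 S851
G01 X52.2780 Y45.7044 F1728
G01 X83.6388 Y50.3094
G01 X115.2968 Y53.7638
G01 X126.6809 Y58.3555
M5
G0 X184.0981 Y54.3749
M3 S587
G01 X54.9294 Y16.9497 F1893
G01 X289.9247 Y34.4920
G01 X281.8990 Y44.8624
G01 X199.6589 Y37.6389
M5

1 u = 1 mm; y_m = 71.8469 − y.

[1] `<rect>` rectangle, #0000ff→score S587 F1893: (53.3173,54.0791) → (206.4105,54.0791) → (206.4105,40.2355) → (53.3173,40.2355) → (53.3173,54.0791) (closed)

[2] `<polygon>` rectangle, #ff0000→cut S851 F1728: (40.7169,43.1075) → (181.7096,43.1075) → (181.7096,33.6006) → (40.7169,33.6006) → (40.7169,43.1075) (closed)

[3] `<circle>` circle, #0000ff→score S587 F1893: (63.3728,31.3129) → (61.4476,35.9606) → (56.7999,37.8858) → (52.1522,35.9606) → (50.2270,31.3129) → (52.1522,26.6652) → (56.7999,24.7400) → (61.4476,26.6652) → (63.3728,31.3129) (closed)

[4] `<path>` cubic bezier, #ff0000→cut S851 F1728: (41.7858,37.6606) → (52.2780,45.7044) → (83.6388,50.3094) → (115.2968,53.7638) → (126.6809,58.3555)

[5] `<polyline>` open polyline, #0000ff→score S587 F1893: (184.0981,54.3749) → (54.9294,16.9497) → (289.9247,34.4920) → (281.8990,44.8624) → (199.6589,37.6389)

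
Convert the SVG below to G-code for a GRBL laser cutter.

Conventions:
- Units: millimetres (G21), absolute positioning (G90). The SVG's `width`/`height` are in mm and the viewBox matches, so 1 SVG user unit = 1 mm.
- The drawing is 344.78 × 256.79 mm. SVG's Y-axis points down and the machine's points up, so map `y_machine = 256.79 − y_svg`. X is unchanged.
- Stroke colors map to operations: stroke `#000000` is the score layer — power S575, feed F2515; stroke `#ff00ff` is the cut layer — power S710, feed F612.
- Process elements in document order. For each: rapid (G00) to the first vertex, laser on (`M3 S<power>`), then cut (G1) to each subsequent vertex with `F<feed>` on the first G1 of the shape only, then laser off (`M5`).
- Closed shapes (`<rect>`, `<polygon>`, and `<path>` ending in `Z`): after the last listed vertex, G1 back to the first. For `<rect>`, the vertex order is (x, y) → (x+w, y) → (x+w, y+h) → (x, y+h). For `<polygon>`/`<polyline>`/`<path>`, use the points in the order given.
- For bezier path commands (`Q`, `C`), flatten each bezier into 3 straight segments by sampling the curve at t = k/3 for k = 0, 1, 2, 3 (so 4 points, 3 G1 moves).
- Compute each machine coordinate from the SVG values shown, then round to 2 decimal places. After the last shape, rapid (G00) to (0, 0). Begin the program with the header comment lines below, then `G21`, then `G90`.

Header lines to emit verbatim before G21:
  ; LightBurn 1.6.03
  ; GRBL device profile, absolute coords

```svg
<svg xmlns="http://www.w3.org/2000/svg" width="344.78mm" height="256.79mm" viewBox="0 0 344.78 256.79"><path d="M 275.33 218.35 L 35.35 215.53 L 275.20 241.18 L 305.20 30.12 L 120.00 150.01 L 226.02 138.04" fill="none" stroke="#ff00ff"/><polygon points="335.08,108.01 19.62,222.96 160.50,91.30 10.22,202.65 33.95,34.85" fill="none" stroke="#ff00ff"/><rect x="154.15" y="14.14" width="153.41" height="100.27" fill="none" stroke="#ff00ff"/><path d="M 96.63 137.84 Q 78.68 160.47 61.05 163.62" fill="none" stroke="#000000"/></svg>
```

; LightBurn 1.6.03
; GRBL device profile, absolute coords
G21
G90
G00 X275.33 Y38.44
M3 S710
G1 X35.35 Y41.26 F612
G1 X275.20 Y15.61
G1 X305.20 Y226.67
G1 X120.00 Y106.78
G1 X226.02 Y118.75
M5
G00 X335.08 Y148.78
M3 S710
G1 X19.62 Y33.83 F612
G1 X160.50 Y165.49
G1 X10.22 Y54.14
G1 X33.95 Y221.94
G1 X335.08 Y148.78
M5
G00 X154.15 Y242.65
M3 S710
G1 X307.56 Y242.65 F612
G1 X307.56 Y142.38
G1 X154.15 Y142.38
G1 X154.15 Y242.65
M5
G00 X96.63 Y118.95
M3 S575
G1 X84.70 Y106.03 F2515
G1 X72.84 Y97.43
G1 X61.05 Y93.17
M5
G00 X0.00 Y0.00

1 u = 1 mm; y_m = 256.79 − y.

[1] `<path>` open polyline, #ff00ff→cut S710 F612: (275.33,38.44) → (35.35,41.26) → (275.20,15.61) → (305.20,226.67) → (120.00,106.78) → (226.02,118.75)

[2] `<polygon>` closed polygon, #ff00ff→cut S710 F612: (335.08,148.78) → (19.62,33.83) → (160.50,165.49) → (10.22,54.14) → (33.95,221.94) → (335.08,148.78) (closed)

[3] `<rect>` rectangle, #ff00ff→cut S710 F612: (154.15,242.65) → (307.56,242.65) → (307.56,142.38) → (154.15,142.38) → (154.15,242.65) (closed)

[4] `<path>` quadratic bezier, #000000→score S575 F2515: (96.63,118.95) → (84.70,106.03) → (72.84,97.43) → (61.05,93.17)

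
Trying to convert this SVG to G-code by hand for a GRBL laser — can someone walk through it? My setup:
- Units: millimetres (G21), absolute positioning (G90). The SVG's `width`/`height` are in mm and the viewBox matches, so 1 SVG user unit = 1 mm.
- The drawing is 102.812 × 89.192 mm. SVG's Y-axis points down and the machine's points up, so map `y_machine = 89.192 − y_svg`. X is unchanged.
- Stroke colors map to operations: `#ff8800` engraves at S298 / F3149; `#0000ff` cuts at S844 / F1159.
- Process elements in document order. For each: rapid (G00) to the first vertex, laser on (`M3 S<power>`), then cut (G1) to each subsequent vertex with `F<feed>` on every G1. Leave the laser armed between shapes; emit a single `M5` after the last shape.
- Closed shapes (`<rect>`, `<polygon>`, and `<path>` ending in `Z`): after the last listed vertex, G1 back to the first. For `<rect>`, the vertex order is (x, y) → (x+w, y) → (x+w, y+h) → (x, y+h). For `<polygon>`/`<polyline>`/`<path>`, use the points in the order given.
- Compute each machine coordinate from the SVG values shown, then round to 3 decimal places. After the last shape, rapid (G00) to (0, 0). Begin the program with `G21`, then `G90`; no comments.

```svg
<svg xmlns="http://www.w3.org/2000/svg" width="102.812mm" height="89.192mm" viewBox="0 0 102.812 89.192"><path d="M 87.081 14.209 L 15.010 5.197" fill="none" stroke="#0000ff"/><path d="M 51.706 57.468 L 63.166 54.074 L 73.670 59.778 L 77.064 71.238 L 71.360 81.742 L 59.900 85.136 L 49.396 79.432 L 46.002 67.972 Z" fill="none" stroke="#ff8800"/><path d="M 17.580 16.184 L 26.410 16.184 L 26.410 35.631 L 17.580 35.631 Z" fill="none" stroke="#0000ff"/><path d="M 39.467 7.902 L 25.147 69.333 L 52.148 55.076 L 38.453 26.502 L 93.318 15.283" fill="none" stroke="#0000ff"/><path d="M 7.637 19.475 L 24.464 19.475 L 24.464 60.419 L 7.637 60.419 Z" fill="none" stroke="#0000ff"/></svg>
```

Since the viewBox matches the mm dimensions, user units are millimetres directly. The only transform is the Y-flip y_m = 89.192 − y_svg.

Shape 1 is a line segment drawn with `<path>`. Its stroke #0000ff means cut at S844, F1159. After flipping Y the toolpath is (87.081,74.983) → (15.010,83.995).

Shape 2 is a regular polygon drawn with `<path>`. Its stroke #ff8800 means engrave at S298, F3149. After flipping Y the toolpath is (51.706,31.724) → (63.166,35.118) → (73.670,29.414) → (77.064,17.954) → (71.360,7.450) → (59.900,4.056) → (49.396,9.760) → (46.002,21.220) → (51.706,31.724), returning to the start.

Shape 3 is a rectangle drawn with `<path>`. Its stroke #0000ff means cut at S844, F1159. After flipping Y the toolpath is (17.580,73.008) → (26.410,73.008) → (26.410,53.561) → (17.580,53.561) → (17.580,73.008), returning to the start.

Shape 4 is a open polyline drawn with `<path>`. Its stroke #0000ff means cut at S844, F1159. After flipping Y the toolpath is (39.467,81.290) → (25.147,19.859) → (52.148,34.116) → (38.453,62.690) → (93.318,73.909).

Shape 5 is a rectangle drawn with `<path>`. Its stroke #0000ff means cut at S844, F1159. After flipping Y the toolpath is (7.637,69.717) → (24.464,69.717) → (24.464,28.773) → (7.637,28.773) → (7.637,69.717), returning to the start.

G21
G90
G00 X87.081 Y74.983
M3 S844
G1 X15.010 Y83.995 F1159
G00 X51.706 Y31.724
M3 S298
G1 X63.166 Y35.118 F3149
G1 X73.670 Y29.414 F3149
G1 X77.064 Y17.954 F3149
G1 X71.360 Y7.450 F3149
G1 X59.900 Y4.056 F3149
G1 X49.396 Y9.760 F3149
G1 X46.002 Y21.220 F3149
G1 X51.706 Y31.724 F3149
G00 X17.580 Y73.008
M3 S844
G1 X26.410 Y73.008 F1159
G1 X26.410 Y53.561 F1159
G1 X17.580 Y53.561 F1159
G1 X17.580 Y73.008 F1159
G00 X39.467 Y81.290
M3 S844
G1 X25.147 Y19.859 F1159
G1 X52.148 Y34.116 F1159
G1 X38.453 Y62.690 F1159
G1 X93.318 Y73.909 F1159
G00 X7.637 Y69.717
M3 S844
G1 X24.464 Y69.717 F1159
G1 X24.464 Y28.773 F1159
G1 X7.637 Y28.773 F1159
G1 X7.637 Y69.717 F1159
M5
G00 X0.000 Y0.000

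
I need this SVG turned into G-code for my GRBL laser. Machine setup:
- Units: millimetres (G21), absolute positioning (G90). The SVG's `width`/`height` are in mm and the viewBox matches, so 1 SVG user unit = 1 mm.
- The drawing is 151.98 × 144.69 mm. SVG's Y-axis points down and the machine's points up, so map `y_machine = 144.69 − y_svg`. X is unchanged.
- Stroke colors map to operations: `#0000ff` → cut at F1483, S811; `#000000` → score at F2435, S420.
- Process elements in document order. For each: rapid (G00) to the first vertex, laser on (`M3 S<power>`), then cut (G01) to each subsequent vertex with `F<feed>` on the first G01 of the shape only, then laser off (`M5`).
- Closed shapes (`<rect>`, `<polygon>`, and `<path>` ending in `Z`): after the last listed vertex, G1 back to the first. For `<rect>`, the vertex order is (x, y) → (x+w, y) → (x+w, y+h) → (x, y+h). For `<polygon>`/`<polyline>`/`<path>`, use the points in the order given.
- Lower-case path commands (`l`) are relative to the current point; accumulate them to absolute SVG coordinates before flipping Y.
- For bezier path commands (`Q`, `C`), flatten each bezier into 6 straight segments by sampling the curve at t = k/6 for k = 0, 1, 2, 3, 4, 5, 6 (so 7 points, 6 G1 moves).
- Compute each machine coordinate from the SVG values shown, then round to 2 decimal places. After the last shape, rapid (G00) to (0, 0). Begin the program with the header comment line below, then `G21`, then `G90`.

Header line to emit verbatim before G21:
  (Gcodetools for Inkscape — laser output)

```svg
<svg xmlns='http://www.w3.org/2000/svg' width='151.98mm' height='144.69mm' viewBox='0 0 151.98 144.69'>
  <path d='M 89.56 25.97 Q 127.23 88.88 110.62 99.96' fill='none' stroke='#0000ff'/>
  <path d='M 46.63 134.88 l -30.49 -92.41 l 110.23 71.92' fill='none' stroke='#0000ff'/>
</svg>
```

1 u = 1 mm; y_m = 144.69 − y.

[1] `<path>` quadratic bezier, #0000ff→cut S811 F1483: (89.56,118.72) → (100.61,99.19) → (108.64,82.54) → (113.66,68.77) → (115.66,57.88) → (114.65,49.86) → (110.62,44.73)

[2] `<path>` open polyline, #0000ff→cut S811 F1483: (46.63,9.81) → (16.14,102.22) → (126.37,30.30)

(Gcodetools for Inkscape — laser output)
G21
G90
G00 X89.56 Y118.72
M3 S811
G01 X100.61 Y99.19 F1483
G01 X108.64 Y82.54
G01 X113.66 Y68.77
G01 X115.66 Y57.88
G01 X114.65 Y49.86
G01 X110.62 Y44.73
M5
G00 X46.63 Y9.81
M3 S811
G01 X16.14 Y102.22 F1483
G01 X126.37 Y30.30
M5
G00 X0.00 Y0.00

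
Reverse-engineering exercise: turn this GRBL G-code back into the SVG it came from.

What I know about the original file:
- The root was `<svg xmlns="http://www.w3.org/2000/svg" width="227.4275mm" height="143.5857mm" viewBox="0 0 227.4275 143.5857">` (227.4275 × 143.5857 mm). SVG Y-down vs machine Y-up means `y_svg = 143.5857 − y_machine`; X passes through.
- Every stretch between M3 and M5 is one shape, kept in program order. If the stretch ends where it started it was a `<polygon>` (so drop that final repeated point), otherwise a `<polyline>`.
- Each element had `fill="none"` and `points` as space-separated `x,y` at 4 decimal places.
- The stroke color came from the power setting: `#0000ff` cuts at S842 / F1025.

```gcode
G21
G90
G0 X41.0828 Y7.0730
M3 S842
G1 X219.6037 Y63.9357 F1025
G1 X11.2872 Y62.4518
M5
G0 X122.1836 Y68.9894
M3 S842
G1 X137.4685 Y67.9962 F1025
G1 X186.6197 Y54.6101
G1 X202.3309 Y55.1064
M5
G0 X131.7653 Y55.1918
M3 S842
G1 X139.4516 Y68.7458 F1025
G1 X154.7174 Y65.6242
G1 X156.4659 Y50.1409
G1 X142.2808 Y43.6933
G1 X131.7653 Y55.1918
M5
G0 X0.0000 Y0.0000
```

Each laser-on run becomes one SVG element. Flip Y back into SVG space with y_svg = 143.5857 − y_machine. Every run uses S842, so all elements get stroke `#0000ff` (cut).

Run 1: The run is open, so emit a `<polyline>` with points (Y-flipped): 41.0828,136.5127 219.6037,79.6500 11.2872,81.1339.

Run 2: The run is open, so emit a `<polyline>` with points (Y-flipped): 122.1836,74.5963 137.4685,75.5895 186.6197,88.9756 202.3309,88.4793.

Run 3: The run returns to its start, so emit a `<polygon>` with points (Y-flipped): 131.7653,88.3939 139.4516,74.8399 154.7174,77.9615 156.4659,93.4448 142.2808,99.8924.

<svg xmlns="http://www.w3.org/2000/svg" width="227.4275mm" height="143.5857mm" viewBox="0 0 227.4275 143.5857">
  <polyline points="41.0828,136.5127 219.6037,79.6500 11.2872,81.1339" fill="none" stroke="#0000ff"/>
  <polyline points="122.1836,74.5963 137.4685,75.5895 186.6197,88.9756 202.3309,88.4793" fill="none" stroke="#0000ff"/>
  <polygon points="131.7653,88.3939 139.4516,74.8399 154.7174,77.9615 156.4659,93.4448 142.2808,99.8924" fill="none" stroke="#0000ff"/>
</svg>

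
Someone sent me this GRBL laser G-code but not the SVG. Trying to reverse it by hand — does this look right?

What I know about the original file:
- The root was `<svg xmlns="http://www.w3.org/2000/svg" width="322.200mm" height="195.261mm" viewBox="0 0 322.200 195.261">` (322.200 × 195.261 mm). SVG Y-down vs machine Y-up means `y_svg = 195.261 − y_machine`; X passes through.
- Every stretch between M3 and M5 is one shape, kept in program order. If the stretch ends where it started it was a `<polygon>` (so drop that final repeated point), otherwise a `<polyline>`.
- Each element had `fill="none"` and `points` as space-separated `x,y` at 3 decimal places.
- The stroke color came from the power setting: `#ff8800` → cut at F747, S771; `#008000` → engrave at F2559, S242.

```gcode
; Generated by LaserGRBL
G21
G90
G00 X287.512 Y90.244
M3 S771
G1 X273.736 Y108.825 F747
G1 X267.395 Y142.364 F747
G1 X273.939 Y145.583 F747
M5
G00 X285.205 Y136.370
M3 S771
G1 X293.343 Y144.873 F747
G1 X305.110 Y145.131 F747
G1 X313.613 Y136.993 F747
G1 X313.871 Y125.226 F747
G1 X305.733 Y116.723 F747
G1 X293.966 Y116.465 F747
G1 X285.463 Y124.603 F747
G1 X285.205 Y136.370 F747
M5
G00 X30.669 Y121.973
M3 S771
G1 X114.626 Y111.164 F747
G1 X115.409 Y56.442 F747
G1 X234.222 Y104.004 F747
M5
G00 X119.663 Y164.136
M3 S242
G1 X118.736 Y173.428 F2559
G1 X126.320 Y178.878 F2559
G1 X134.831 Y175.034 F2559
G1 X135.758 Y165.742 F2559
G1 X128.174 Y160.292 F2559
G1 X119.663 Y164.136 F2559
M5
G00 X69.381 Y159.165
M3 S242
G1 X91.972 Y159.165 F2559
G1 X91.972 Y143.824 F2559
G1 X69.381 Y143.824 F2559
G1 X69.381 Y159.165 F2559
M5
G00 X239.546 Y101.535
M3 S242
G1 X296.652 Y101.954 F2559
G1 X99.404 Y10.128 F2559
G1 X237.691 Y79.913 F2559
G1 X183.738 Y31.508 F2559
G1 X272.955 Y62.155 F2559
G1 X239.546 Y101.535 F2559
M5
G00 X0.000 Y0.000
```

<svg xmlns="http://www.w3.org/2000/svg" width="322.200mm" height="195.261mm" viewBox="0 0 322.200 195.261">
  <polyline points="287.512,105.017 273.736,86.436 267.395,52.897 273.939,49.678" fill="none" stroke="#ff8800"/>
  <polygon points="285.205,58.891 293.343,50.388 305.110,50.130 313.613,58.268 313.871,70.035 305.733,78.538 293.966,78.796 285.463,70.658" fill="none" stroke="#ff8800"/>
  <polyline points="30.669,73.288 114.626,84.097 115.409,138.819 234.222,91.257" fill="none" stroke="#ff8800"/>
  <polygon points="119.663,31.125 118.736,21.833 126.320,16.383 134.831,20.227 135.758,29.519 128.174,34.969" fill="none" stroke="#008000"/>
  <polygon points="69.381,36.096 91.972,36.096 91.972,51.437 69.381,51.437" fill="none" stroke="#008000"/>
  <polygon points="239.546,93.726 296.652,93.307 99.404,185.133 237.691,115.348 183.738,163.753 272.955,133.106" fill="none" stroke="#008000"/>
</svg>

y_svg = 195.261 − y_m.

[1] S771→`#ff8800` (cut); open run; points: 287.512,105.017 273.736,86.436 267.395,52.897 273.939,49.678

[2] S771→`#ff8800` (cut); closed run; points: 285.205,58.891 293.343,50.388 305.110,50.130 313.613,58.268 313.871,70.035 305.733,78.538 293.966,78.796 285.463,70.658

[3] S771→`#ff8800` (cut); open run; points: 30.669,73.288 114.626,84.097 115.409,138.819 234.222,91.257

[4] S242→`#008000` (engrave); closed run; points: 119.663,31.125 118.736,21.833 126.320,16.383 134.831,20.227 135.758,29.519 128.174,34.969

[5] S242→`#008000` (engrave); closed run; points: 69.381,36.096 91.972,36.096 91.972,51.437 69.381,51.437

[6] S242→`#008000` (engrave); closed run; points: 239.546,93.726 296.652,93.307 99.404,185.133 237.691,115.348 183.738,163.753 272.955,133.106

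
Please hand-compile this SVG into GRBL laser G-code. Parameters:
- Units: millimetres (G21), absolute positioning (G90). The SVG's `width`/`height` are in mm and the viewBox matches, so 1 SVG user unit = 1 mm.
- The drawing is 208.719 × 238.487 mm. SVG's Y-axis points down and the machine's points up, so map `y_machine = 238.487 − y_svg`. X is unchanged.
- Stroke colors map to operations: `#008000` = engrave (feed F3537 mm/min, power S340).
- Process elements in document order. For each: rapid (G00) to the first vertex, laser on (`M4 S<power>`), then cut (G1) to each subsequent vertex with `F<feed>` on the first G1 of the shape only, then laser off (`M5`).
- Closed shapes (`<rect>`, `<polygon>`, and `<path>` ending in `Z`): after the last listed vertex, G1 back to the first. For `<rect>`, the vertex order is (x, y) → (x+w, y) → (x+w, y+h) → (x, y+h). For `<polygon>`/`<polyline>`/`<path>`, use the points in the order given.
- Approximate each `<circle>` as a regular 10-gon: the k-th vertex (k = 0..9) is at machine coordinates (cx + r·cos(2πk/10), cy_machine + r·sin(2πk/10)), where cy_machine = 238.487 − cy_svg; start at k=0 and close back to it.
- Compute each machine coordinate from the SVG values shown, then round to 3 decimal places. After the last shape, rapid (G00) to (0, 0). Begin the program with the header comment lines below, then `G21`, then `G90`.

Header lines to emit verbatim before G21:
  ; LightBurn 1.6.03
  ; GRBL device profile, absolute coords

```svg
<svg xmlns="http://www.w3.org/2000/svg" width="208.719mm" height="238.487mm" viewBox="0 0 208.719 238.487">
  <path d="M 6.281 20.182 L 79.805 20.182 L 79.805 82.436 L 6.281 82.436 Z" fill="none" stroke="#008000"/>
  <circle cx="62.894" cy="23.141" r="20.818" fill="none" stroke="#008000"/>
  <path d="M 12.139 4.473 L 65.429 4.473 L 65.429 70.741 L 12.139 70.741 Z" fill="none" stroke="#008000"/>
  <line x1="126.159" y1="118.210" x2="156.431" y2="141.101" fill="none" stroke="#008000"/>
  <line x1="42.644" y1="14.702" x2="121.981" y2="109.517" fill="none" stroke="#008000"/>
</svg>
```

Since the viewBox matches the mm dimensions, user units are millimetres directly. The only transform is the Y-flip y_m = 238.487 − y_svg.

Shape 1 is a rectangle drawn with `<path>`. Its stroke #008000 means engrave at S340, F3537. After flipping Y the toolpath is (6.281,218.305) → (79.805,218.305) → (79.805,156.051) → (6.281,156.051) → (6.281,218.305), returning to the start.

Shape 2 is a circle drawn with `<circle>`. Its stroke #008000 means engrave at S340, F3537. After flipping Y the toolpath is (83.712,215.346) → (79.736,227.583) → (69.327,235.145) → (56.461,235.145) → (46.052,227.583) → (42.076,215.346) → (46.052,203.109) → (56.461,195.547) → (69.327,195.547) → (79.736,203.109) → (83.712,215.346), returning to the start.

Shape 3 is a rectangle drawn with `<path>`. Its stroke #008000 means engrave at S340, F3537. After flipping Y the toolpath is (12.139,234.014) → (65.429,234.014) → (65.429,167.746) → (12.139,167.746) → (12.139,234.014), returning to the start.

Shape 4 is a line segment drawn with `<line>`. Its stroke #008000 means engrave at S340, F3537. After flipping Y the toolpath is (126.159,120.277) → (156.431,97.386).

Shape 5 is a line segment drawn with `<line>`. Its stroke #008000 means engrave at S340, F3537. After flipping Y the toolpath is (42.644,223.785) → (121.981,128.970).

; LightBurn 1.6.03
; GRBL device profile, absolute coords
G21
G90
G00 X6.281 Y218.305
M4 S340
G1 X79.805 Y218.305 F3537
G1 X79.805 Y156.051
G1 X6.281 Y156.051
G1 X6.281 Y218.305
M5
G00 X83.712 Y215.346
M4 S340
G1 X79.736 Y227.583 F3537
G1 X69.327 Y235.145
G1 X56.461 Y235.145
G1 X46.052 Y227.583
G1 X42.076 Y215.346
G1 X46.052 Y203.109
G1 X56.461 Y195.547
G1 X69.327 Y195.547
G1 X79.736 Y203.109
G1 X83.712 Y215.346
M5
G00 X12.139 Y234.014
M4 S340
G1 X65.429 Y234.014 F3537
G1 X65.429 Y167.746
G1 X12.139 Y167.746
G1 X12.139 Y234.014
M5
G00 X126.159 Y120.277
M4 S340
G1 X156.431 Y97.386 F3537
M5
G00 X42.644 Y223.785
M4 S340
G1 X121.981 Y128.970 F3537
M5
G00 X0.000 Y0.000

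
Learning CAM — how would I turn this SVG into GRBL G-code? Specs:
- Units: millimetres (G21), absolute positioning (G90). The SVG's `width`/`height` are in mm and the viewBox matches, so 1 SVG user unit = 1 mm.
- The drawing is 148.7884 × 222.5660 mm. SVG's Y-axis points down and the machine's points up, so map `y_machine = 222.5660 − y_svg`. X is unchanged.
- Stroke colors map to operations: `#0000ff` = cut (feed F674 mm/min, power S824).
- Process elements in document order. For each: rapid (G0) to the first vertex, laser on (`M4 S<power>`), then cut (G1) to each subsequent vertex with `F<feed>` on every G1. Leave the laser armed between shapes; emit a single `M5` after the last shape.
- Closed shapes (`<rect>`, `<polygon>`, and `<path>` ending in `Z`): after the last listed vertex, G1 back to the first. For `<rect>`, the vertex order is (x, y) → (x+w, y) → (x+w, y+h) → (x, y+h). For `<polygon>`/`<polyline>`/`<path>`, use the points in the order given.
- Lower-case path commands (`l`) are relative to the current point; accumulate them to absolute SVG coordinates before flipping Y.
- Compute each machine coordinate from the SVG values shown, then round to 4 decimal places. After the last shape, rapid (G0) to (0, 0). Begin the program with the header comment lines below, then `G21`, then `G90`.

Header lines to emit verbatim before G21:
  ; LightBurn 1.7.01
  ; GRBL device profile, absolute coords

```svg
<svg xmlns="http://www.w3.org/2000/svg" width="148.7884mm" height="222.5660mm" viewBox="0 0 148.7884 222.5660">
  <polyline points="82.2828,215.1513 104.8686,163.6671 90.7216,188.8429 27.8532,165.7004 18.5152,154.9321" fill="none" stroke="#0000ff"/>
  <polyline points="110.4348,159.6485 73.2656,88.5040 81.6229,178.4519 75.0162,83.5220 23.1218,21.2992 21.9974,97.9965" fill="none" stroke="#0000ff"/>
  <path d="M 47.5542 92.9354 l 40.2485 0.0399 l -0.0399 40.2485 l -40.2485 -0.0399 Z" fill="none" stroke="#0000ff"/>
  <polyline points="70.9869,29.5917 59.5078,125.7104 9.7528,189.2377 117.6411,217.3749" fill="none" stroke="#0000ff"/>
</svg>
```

Since the viewBox matches the mm dimensions, user units are millimetres directly. The only transform is the Y-flip y_m = 222.5660 − y_svg.

Shape 1 is a open polyline drawn with `<polyline>`. Its stroke #0000ff means cut at S824, F674. After flipping Y the toolpath is (82.2828,7.4147) → (104.8686,58.8989) → (90.7216,33.7231) → (27.8532,56.8656) → (18.5152,67.6339).

Shape 2 is a open polyline drawn with `<polyline>`. Its stroke #0000ff means cut at S824, F674. After flipping Y the toolpath is (110.4348,62.9175) → (73.2656,134.0620) → (81.6229,44.1141) → (75.0162,139.0440) → (23.1218,201.2668) → (21.9974,124.5695).

Shape 3 is a regular polygon drawn with `<path>`. Its stroke #0000ff means cut at S824, F674. After flipping Y the toolpath is (47.5542,129.6306) → (87.8027,129.5907) → (87.7628,89.3422) → (47.5143,89.3821) → (47.5542,129.6306), returning to the start.

Shape 4 is a open polyline drawn with `<polyline>`. Its stroke #0000ff means cut at S824, F674. After flipping Y the toolpath is (70.9869,192.9743) → (59.5078,96.8556) → (9.7528,33.3283) → (117.6411,5.1911).

; LightBurn 1.7.01
; GRBL device profile, absolute coords
G21
G90
G0 X82.2828 Y7.4147
M4 S824
G1 X104.8686 Y58.8989 F674
G1 X90.7216 Y33.7231 F674
G1 X27.8532 Y56.8656 F674
G1 X18.5152 Y67.6339 F674
G0 X110.4348 Y62.9175
M4 S824
G1 X73.2656 Y134.0620 F674
G1 X81.6229 Y44.1141 F674
G1 X75.0162 Y139.0440 F674
G1 X23.1218 Y201.2668 F674
G1 X21.9974 Y124.5695 F674
G0 X47.5542 Y129.6306
M4 S824
G1 X87.8027 Y129.5907 F674
G1 X87.7628 Y89.3422 F674
G1 X47.5143 Y89.3821 F674
G1 X47.5542 Y129.6306 F674
G0 X70.9869 Y192.9743
M4 S824
G1 X59.5078 Y96.8556 F674
G1 X9.7528 Y33.3283 F674
G1 X117.6411 Y5.1911 F674
M5
G0 X0.0000 Y0.0000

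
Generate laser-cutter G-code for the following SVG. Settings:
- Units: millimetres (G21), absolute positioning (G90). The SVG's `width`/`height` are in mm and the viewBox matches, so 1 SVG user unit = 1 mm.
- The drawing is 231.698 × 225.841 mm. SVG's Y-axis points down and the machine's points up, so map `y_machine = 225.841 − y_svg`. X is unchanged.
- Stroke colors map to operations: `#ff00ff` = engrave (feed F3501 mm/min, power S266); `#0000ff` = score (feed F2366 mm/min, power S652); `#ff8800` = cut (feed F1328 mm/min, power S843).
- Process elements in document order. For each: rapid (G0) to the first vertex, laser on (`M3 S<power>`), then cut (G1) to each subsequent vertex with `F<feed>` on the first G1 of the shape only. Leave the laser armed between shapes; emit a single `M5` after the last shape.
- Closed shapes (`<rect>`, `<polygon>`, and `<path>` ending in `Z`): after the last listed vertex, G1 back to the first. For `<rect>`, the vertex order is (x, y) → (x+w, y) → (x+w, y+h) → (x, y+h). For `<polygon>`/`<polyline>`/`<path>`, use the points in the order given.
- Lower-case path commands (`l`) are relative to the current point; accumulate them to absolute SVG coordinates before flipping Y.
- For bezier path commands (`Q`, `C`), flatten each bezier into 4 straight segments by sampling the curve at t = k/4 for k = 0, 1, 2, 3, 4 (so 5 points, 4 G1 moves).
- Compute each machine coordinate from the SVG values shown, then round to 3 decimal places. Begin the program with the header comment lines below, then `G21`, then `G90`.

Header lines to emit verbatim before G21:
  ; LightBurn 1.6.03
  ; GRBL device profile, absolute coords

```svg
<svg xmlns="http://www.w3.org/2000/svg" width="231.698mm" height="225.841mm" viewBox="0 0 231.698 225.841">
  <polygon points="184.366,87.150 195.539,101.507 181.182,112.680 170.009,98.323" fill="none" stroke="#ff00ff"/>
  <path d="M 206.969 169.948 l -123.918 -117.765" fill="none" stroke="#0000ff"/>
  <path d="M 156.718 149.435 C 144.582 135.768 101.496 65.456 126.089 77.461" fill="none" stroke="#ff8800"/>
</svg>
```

viewBox `0 0 231.698 225.841` with mm width/height → 1 unit = 1 mm. Flip: y_m = 225.841 − y_svg.

**Shape 1** — `<polygon>` regular polygon, stroke `#ff00ff` → engrave (S266, F3501). Machine vertices: (184.366,138.691) → (195.539,124.334) → (181.182,113.161) → (170.009,127.518) → (184.366,138.691). Closed: final G1 returns to the first vertex.

**Shape 2** — `<path>` line segment, stroke `#0000ff` → score (S652, F2366). Machine vertices: (206.969,55.893) → (83.051,173.658). Open path.

**Shape 3** — `<path>` cubic bezier, stroke `#ff8800` → cut (S843, F1328). Control points (SVG): P0=(156.718,149.435), P1=(144.582,135.768), P2=(101.496,65.456), P3=(126.089,77.461); sampled at t=k/4. Machine vertices: (156.718,76.406) → (143.354,95.106) → (127.630,122.020) → (118.793,144.121) → (126.089,148.380). Open path.

; LightBurn 1.6.03
; GRBL device profile, absolute coords
G21
G90
G0 X184.366 Y138.691
M3 S266
G1 X195.539 Y124.334 F3501
G1 X181.182 Y113.161
G1 X170.009 Y127.518
G1 X184.366 Y138.691
G0 X206.969 Y55.893
M3 S652
G1 X83.051 Y173.658 F2366
G0 X156.718 Y76.406
M3 S843
G1 X143.354 Y95.106 F1328
G1 X127.630 Y122.020
G1 X118.793 Y144.121
G1 X126.089 Y148.380
M5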